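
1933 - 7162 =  - 5229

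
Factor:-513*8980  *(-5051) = 23268643740 = 2^2*3^3*5^1*19^1*449^1*5051^1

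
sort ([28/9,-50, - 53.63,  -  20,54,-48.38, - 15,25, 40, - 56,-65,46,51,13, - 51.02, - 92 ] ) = [ - 92,-65,-56, -53.63, - 51.02,-50, - 48.38,-20,-15,28/9,  13,25,40,46,51, 54] 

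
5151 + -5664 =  - 513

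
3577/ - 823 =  -3577/823 = -4.35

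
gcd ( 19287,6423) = 3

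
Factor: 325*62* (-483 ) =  - 9732450 = - 2^1*3^1*5^2*7^1 * 13^1 * 23^1*31^1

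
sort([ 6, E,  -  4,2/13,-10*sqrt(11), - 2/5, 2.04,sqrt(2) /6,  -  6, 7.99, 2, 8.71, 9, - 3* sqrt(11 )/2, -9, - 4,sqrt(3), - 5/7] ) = [ - 10*sqrt (11),  -  9, - 6,- 3*sqrt ( 11 ) /2, - 4, -4,  -  5/7, - 2/5,2/13, sqrt(2 ) /6, sqrt(3), 2,2.04, E , 6, 7.99, 8.71,9 ] 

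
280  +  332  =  612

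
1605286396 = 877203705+728082691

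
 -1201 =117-1318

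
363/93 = 3 + 28/31 = 3.90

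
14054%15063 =14054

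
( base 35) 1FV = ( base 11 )137A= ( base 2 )11011110101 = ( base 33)1kw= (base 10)1781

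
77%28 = 21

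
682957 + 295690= 978647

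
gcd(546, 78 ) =78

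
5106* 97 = 495282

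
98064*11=1078704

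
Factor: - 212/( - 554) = 106/277 = 2^1*53^1 * 277^( - 1)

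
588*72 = 42336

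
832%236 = 124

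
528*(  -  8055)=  - 4253040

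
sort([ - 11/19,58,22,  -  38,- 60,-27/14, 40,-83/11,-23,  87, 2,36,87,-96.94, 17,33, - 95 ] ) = [-96.94 ,-95, - 60, - 38,-23,-83/11, - 27/14 ,-11/19,2,17,22,33,36, 40,58,87, 87]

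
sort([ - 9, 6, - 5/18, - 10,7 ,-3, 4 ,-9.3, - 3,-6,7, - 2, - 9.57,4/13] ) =[ - 10,  -  9.57 ,  -  9.3, - 9, - 6, - 3 , - 3,  -  2, - 5/18,  4/13, 4,6, 7, 7]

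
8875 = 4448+4427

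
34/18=1 + 8/9 = 1.89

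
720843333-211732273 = 509111060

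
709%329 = 51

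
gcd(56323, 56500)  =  1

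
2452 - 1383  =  1069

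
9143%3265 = 2613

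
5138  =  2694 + 2444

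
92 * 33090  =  3044280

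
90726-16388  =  74338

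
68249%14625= 9749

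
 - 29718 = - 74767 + 45049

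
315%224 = 91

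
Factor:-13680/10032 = - 3^1*  5^1*11^( - 1)= - 15/11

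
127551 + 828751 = 956302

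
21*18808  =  394968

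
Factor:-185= - 5^1 * 37^1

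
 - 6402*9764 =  - 62509128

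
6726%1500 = 726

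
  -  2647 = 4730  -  7377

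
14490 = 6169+8321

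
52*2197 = 114244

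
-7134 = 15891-23025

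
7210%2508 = 2194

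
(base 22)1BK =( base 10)746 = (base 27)10h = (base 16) 2ea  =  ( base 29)PL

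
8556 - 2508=6048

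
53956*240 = 12949440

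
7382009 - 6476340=905669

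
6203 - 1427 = 4776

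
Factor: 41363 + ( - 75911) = -34548 =-2^2*3^1*2879^1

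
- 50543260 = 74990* (-674)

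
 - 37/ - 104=37/104 = 0.36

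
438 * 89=38982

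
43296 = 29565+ 13731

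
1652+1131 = 2783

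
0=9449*0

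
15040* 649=9760960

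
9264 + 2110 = 11374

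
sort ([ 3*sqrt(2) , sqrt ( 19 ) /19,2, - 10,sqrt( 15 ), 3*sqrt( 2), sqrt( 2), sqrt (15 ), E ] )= [  -  10,sqrt( 19)/19, sqrt(2),2, E,sqrt(15 ), sqrt( 15 ),3 * sqrt( 2 ),  3*sqrt( 2 )]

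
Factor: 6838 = 2^1*  13^1*263^1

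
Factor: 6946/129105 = 2^1 * 3^ ( - 2) * 5^(-1 ) * 19^(-1)*23^1  =  46/855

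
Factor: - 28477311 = -3^1*997^1*9521^1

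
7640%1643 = 1068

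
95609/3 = 31869 + 2/3= 31869.67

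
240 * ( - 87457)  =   - 20989680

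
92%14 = 8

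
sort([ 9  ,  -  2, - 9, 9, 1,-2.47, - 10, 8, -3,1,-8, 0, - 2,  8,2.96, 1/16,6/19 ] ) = [ -10, - 9, - 8, - 3, - 2.47,-2,  -  2,0, 1/16,6/19,1,1, 2.96,8 , 8, 9, 9]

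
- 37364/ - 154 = 242  +  48/77 = 242.62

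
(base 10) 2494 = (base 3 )10102101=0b100110111110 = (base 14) CA2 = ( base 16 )9be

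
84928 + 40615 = 125543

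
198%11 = 0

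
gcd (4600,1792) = 8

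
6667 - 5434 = 1233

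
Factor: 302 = 2^1*151^1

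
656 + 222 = 878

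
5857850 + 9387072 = 15244922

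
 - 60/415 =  - 1+71/83 = - 0.14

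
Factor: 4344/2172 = 2 = 2^1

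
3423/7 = 489 = 489.00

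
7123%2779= 1565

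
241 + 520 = 761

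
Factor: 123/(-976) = -2^( -4 ) * 3^1 * 41^1*61^( - 1)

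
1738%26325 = 1738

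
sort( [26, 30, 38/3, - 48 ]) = [ - 48,38/3,26, 30] 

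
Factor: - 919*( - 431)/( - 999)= - 3^( - 3 )*37^(  -  1) *431^1*919^1= - 396089/999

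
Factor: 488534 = 2^1 * 29^1*8423^1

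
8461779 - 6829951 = 1631828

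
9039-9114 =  - 75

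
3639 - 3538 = 101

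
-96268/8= - 12034 + 1/2 = - 12033.50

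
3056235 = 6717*455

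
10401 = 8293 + 2108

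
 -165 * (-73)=12045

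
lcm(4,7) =28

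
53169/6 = 17723/2 = 8861.50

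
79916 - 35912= 44004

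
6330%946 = 654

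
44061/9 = 14687/3= 4895.67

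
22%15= 7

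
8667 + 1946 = 10613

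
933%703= 230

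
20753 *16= 332048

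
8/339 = 8/339 = 0.02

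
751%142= 41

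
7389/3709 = 7389/3709 = 1.99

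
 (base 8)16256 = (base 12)42ba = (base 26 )AMA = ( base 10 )7342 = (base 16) 1CAE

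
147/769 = 147/769=0.19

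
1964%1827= 137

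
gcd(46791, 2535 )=3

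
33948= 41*828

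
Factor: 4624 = 2^4*17^2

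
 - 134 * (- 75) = 10050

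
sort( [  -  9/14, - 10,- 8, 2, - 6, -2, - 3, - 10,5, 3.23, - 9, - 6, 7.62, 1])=[ - 10, - 10, - 9, - 8, - 6, - 6,- 3, - 2,-9/14,1,  2,3.23,5,7.62]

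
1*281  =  281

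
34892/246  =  141 + 103/123 = 141.84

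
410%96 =26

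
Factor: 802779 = 3^1*267593^1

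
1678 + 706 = 2384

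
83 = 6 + 77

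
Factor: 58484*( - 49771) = -2^2*71^1*701^1 * 14621^1 = - 2910807164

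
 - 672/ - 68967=224/22989  =  0.01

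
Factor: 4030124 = 2^2*7^1*31^1*4643^1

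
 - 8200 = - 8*1025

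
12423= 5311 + 7112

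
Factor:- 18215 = -5^1*3643^1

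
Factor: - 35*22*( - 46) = 35420  =  2^2*5^1 * 7^1*11^1*23^1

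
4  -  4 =0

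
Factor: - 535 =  - 5^1*107^1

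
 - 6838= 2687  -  9525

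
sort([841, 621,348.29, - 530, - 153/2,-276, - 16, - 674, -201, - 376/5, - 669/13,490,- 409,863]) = [ - 674,-530, - 409 , - 276, - 201, - 153/2, - 376/5, - 669/13, - 16,348.29,490, 621, 841, 863 ] 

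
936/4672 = 117/584 = 0.20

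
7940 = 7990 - 50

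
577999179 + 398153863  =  976153042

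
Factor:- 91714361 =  - 91714361^1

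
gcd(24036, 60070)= 2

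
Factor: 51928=2^3 * 6491^1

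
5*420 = 2100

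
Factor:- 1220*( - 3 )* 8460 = 30963600 = 2^4 * 3^3*5^2*47^1 * 61^1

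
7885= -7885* ( - 1 ) 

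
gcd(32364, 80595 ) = 9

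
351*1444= 506844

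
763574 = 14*54541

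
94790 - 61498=33292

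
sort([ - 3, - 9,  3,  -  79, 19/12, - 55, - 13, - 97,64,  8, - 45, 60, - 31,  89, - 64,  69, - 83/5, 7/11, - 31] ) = [  -  97, - 79, - 64 , - 55, - 45, - 31 , - 31, - 83/5,-13,- 9,-3,  7/11, 19/12,3,8,  60, 64, 69,  89]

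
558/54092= 279/27046 = 0.01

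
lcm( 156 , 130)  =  780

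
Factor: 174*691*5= 601170 = 2^1*3^1*5^1*29^1*691^1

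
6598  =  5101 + 1497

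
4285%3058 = 1227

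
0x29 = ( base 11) 38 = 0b101001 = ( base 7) 56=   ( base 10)41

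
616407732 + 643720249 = 1260127981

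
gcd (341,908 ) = 1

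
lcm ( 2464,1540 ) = 12320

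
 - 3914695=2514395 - 6429090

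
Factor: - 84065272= - 2^3 * 17^1* 19^1*32533^1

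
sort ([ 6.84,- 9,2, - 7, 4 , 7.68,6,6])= [ - 9,-7,2,4 , 6, 6,6.84,7.68 ]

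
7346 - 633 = 6713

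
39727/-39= -1019 +14/39 = -1018.64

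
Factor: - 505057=  -  7^1 * 23^1 *3137^1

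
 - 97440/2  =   - 48720 = - 48720.00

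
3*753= 2259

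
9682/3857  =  2 + 1968/3857 = 2.51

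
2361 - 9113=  - 6752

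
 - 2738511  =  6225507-8964018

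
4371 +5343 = 9714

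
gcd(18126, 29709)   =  9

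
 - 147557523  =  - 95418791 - 52138732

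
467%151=14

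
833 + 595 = 1428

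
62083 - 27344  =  34739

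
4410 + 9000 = 13410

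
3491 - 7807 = - 4316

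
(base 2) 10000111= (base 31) 4B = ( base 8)207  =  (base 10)135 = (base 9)160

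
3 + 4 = 7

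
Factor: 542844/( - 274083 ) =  - 204/103 = -  2^2*3^1*17^1*103^(  -  1)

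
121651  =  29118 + 92533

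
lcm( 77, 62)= 4774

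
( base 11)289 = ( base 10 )339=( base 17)12G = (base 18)10f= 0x153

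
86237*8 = 689896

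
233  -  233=0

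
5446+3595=9041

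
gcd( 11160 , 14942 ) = 62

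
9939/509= 19 + 268/509 = 19.53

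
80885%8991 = 8957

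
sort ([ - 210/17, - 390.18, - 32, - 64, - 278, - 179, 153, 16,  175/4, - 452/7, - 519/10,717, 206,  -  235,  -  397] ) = [ - 397, - 390.18,-278,-235,  -  179, - 452/7,-64,-519/10 , - 32, - 210/17, 16,175/4, 153, 206, 717] 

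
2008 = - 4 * ( - 502)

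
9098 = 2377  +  6721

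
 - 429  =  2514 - 2943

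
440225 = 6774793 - 6334568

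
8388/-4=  - 2097 + 0/1 = -2097.00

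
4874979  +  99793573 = 104668552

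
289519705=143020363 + 146499342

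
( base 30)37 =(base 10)97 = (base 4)1201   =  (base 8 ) 141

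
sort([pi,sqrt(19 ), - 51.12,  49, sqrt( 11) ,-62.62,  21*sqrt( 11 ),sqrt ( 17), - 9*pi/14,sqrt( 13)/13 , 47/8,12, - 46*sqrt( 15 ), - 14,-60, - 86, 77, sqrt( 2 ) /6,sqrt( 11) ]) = [- 46*sqrt( 15), - 86, - 62.62,  -  60,-51.12, - 14, -9 * pi/14,sqrt( 2 ) /6, sqrt( 13 )/13 , pi, sqrt( 11),sqrt (11 ), sqrt (17 ),sqrt( 19), 47/8,  12,49,21 * sqrt( 11), 77]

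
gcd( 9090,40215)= 15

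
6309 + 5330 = 11639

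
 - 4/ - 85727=4/85727 = 0.00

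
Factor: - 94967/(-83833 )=23^1*4129^1*83833^(- 1) 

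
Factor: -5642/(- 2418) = 7/3 = 3^( - 1 )*7^1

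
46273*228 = 10550244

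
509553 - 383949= 125604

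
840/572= 1 + 67/143 = 1.47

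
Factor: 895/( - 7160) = -1/8 =-2^( - 3) 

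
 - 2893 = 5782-8675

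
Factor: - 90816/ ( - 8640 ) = 473/45 = 3^( - 2)*5^( - 1 )*11^1*43^1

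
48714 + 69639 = 118353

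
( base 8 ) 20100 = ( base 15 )26A6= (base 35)6PV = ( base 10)8256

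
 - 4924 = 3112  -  8036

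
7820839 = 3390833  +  4430006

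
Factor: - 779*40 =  - 31160=- 2^3*5^1*19^1  *41^1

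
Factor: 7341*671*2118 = 10432867698=2^1  *3^2*11^1*61^1*353^1*2447^1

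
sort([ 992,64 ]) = [ 64 , 992] 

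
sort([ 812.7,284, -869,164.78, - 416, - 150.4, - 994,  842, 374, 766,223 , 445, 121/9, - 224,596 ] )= [ - 994, - 869, - 416, - 224,  -  150.4 , 121/9 , 164.78,223, 284,  374 , 445  ,  596,  766,812.7,842 ] 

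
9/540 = 1/60 = 0.02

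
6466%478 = 252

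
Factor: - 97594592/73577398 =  - 2^4 * 109^(-1)*617^1*4943^1*337511^( - 1) = -48797296/36788699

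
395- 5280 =  -  4885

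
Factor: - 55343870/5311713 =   -  2^1*3^( - 1)*5^1*11^( - 1)*53^( - 1)*3037^( - 1)*5534387^1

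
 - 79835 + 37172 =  - 42663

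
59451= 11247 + 48204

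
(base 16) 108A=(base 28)5b6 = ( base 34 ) 3MI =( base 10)4234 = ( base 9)5724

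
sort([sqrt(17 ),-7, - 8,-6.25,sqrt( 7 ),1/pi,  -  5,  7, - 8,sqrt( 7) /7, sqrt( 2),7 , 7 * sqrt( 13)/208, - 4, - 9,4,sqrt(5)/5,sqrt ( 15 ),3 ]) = [  -  9, - 8, - 8, - 7 , - 6.25  , - 5, - 4,  7*sqrt( 13)/208,1/pi, sqrt( 7) /7, sqrt (5)/5,sqrt(2), sqrt( 7), 3,sqrt( 15 ), 4, sqrt( 17 ),7,7 ] 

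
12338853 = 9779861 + 2558992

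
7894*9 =71046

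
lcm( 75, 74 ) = 5550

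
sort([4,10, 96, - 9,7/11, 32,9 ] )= [ - 9,7/11,4, 9,10, 32, 96] 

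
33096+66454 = 99550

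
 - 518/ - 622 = 259/311 = 0.83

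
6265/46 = 136 + 9/46 = 136.20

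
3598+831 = 4429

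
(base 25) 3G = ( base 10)91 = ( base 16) 5B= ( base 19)4F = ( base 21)47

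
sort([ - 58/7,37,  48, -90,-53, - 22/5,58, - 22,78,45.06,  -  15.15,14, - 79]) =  [-90, - 79, - 53, - 22, - 15.15, - 58/7, - 22/5, 14,37,45.06, 48,58,78 ]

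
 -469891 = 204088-673979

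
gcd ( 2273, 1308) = 1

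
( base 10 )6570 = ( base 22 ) DCE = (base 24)b9i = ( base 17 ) 15c8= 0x19aa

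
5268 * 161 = 848148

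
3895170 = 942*4135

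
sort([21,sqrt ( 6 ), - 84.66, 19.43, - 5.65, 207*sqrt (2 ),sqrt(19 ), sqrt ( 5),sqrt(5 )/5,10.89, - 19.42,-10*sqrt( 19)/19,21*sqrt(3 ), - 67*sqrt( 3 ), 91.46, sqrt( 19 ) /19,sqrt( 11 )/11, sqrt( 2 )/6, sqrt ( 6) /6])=[  -  67*sqrt( 3 ), -84.66, - 19.42, - 5.65, - 10*sqrt(19 ) /19, sqrt( 19)/19, sqrt( 2 ) /6,sqrt(11 )/11, sqrt( 6) /6, sqrt( 5)/5, sqrt ( 5 ), sqrt( 6),sqrt( 19), 10.89 , 19.43, 21, 21*sqrt( 3 ),91.46,207*sqrt( 2 )]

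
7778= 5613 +2165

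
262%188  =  74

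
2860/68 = 42 + 1/17 = 42.06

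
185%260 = 185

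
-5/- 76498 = 5/76498 = 0.00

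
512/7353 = 512/7353 = 0.07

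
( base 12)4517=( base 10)7651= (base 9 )11441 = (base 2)1110111100011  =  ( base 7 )31210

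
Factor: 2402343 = 3^2*266927^1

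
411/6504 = 137/2168 = 0.06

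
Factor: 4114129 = 59^1*103^1*677^1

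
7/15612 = 7/15612 = 0.00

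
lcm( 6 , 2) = 6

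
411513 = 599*687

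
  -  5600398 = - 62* 90329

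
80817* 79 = 6384543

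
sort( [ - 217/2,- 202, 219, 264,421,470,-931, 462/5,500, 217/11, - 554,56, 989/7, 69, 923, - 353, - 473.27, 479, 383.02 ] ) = [ - 931,  -  554,-473.27,- 353, - 202, - 217/2, 217/11, 56, 69,462/5, 989/7, 219, 264, 383.02, 421, 470, 479, 500, 923]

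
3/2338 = 3/2338 = 0.00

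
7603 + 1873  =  9476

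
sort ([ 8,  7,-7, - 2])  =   [-7,-2, 7, 8]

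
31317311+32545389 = 63862700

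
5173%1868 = 1437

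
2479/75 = 2479/75= 33.05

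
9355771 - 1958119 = 7397652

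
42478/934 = 21239/467 = 45.48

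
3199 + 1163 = 4362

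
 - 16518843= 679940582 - 696459425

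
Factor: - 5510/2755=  - 2= - 2^1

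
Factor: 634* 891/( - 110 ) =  - 3^4*5^( - 1 )*317^1 = - 25677/5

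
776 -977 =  - 201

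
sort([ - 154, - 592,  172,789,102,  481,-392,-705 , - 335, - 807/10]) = [ - 705,-592, - 392, - 335, - 154, - 807/10, 102, 172,481, 789]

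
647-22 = 625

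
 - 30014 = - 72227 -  - 42213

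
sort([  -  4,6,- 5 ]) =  [-5,- 4,  6] 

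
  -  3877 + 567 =-3310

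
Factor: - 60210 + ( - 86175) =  - 3^2*5^1*3253^1 = - 146385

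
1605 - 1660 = -55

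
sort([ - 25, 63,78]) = [ - 25, 63,  78] 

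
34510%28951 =5559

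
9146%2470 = 1736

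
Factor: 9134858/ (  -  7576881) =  - 2^1*3^( - 1 ) *13^( - 1)*19^1 * 173^ ( - 1)*421^1 * 571^1 * 1123^ ( - 1)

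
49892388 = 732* 68159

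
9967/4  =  2491 + 3/4 = 2491.75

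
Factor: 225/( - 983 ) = -3^2*5^2*983^( - 1)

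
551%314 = 237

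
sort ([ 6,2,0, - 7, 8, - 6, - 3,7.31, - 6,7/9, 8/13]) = [-7,-6 , - 6 ,-3, 0, 8/13, 7/9,2, 6,7.31, 8 ] 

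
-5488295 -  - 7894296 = 2406001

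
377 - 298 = 79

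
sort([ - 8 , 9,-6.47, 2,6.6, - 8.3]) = [ - 8.3, - 8,  -  6.47, 2, 6.6, 9] 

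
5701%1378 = 189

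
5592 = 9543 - 3951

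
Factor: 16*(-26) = -416 = -2^5*13^1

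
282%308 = 282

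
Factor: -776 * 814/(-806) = 315832/403 = 2^3  *  11^1*13^( - 1) * 31^( - 1) * 37^1*97^1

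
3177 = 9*353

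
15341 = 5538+9803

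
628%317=311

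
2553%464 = 233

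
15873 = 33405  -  17532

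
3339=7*477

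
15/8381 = 15/8381 = 0.00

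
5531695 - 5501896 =29799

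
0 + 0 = 0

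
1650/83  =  19 + 73/83 = 19.88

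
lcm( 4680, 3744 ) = 18720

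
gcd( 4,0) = 4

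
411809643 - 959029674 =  - 547220031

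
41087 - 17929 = 23158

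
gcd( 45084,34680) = 3468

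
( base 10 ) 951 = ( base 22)1L5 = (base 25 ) 1D1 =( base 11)795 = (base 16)3B7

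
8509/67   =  127= 127.00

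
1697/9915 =1697/9915  =  0.17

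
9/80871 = 3/26957 = 0.00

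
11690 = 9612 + 2078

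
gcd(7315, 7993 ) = 1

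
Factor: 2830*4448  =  12587840 = 2^6*5^1*139^1*283^1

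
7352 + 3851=11203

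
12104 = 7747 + 4357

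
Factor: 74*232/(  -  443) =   -  17168/443 = - 2^4*29^1*37^1*443^( - 1 ) 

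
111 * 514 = 57054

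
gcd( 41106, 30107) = 17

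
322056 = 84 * 3834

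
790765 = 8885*89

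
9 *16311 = 146799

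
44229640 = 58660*754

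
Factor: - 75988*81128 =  - 2^5 * 11^2*157^1*  10141^1 = -6164754464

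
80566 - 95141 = -14575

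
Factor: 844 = 2^2*211^1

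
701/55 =12 + 41/55  =  12.75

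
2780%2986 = 2780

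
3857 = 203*19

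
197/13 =15 + 2/13 = 15.15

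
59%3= 2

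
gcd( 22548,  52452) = 12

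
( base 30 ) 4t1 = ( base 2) 1000101110111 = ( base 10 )4471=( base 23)8a9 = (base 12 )2707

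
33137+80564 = 113701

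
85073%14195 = 14098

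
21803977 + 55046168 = 76850145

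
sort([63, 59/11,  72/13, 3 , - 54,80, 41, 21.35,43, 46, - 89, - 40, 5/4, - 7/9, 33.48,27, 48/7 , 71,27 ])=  [-89,-54,-40, - 7/9,  5/4, 3, 59/11, 72/13 , 48/7,21.35,27, 27,33.48,41, 43, 46,63, 71, 80]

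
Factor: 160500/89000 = 321/178 = 2^(-1) * 3^1*89^(-1)*  107^1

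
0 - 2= - 2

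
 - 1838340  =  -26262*70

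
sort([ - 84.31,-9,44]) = [- 84.31,-9,44 ]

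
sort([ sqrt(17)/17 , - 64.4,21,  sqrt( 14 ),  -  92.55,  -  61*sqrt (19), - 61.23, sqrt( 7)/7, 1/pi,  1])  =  [ - 61*sqrt(19) , - 92.55, - 64.4, - 61.23, sqrt(17 ) /17, 1/pi , sqrt( 7)/7,  1,  sqrt(14 ),21]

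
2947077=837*3521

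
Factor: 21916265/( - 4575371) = - 5^1*7^1*19^(- 1)*257^( - 1)*409^1*937^( - 1)*1531^1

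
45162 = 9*5018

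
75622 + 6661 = 82283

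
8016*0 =0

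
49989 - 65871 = - 15882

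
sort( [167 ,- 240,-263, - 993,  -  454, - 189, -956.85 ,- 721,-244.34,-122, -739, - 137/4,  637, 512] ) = [-993, - 956.85, - 739 ,-721, - 454, - 263,-244.34, -240, - 189, - 122, - 137/4 , 167, 512, 637 ] 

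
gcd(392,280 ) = 56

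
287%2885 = 287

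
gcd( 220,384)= 4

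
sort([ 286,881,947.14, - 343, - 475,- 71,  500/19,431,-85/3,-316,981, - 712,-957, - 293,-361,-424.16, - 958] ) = [  -  958, - 957, - 712 , - 475,  -  424.16, - 361, - 343,-316,-293, - 71, - 85/3,500/19 , 286,431,881, 947.14, 981 ]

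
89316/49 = 1822 + 38/49 = 1822.78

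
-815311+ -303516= - 1118827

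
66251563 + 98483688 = 164735251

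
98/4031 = 98/4031  =  0.02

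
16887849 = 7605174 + 9282675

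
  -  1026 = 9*( - 114 ) 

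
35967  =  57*631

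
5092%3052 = 2040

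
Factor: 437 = 19^1*23^1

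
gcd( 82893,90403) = 1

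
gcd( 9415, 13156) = 1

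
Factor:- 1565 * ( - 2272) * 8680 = 30863302400 =2^8*5^2*7^1*31^1*71^1*313^1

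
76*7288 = 553888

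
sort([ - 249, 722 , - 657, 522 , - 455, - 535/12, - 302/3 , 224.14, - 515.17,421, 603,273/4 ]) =[-657,-515.17, - 455, - 249,-302/3,-535/12,273/4,224.14,421 , 522,603, 722]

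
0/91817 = 0 = 0.00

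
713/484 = 713/484 = 1.47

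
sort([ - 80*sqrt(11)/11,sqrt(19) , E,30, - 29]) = [ - 29, - 80*sqrt(11 )/11, E,  sqrt(19), 30 ]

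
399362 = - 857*( - 466)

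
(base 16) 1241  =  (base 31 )4qn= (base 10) 4673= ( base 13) 2186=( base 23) 8j4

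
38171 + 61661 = 99832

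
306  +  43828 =44134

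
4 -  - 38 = 42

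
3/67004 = 3/67004 = 0.00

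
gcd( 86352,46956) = 84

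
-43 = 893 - 936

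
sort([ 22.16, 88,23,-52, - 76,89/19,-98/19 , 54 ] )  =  [ - 76,-52, - 98/19, 89/19,22.16, 23,54, 88 ] 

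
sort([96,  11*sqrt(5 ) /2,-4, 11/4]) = [-4,  11/4 , 11*sqrt(5)/2,96]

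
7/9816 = 7/9816 = 0.00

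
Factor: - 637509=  -3^1 * 41^1*71^1*73^1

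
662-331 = 331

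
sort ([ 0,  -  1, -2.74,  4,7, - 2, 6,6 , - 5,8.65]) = [ - 5,-2.74, - 2, - 1, 0,4,6 , 6,7,8.65]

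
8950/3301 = 2 + 2348/3301 = 2.71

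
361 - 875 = - 514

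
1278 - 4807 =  - 3529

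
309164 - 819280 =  - 510116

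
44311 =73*607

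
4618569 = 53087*87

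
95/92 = 1 + 3/92 = 1.03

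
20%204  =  20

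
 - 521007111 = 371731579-892738690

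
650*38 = 24700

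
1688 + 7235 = 8923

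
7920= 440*18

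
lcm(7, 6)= 42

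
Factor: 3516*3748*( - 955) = - 12584959440 = - 2^4*3^1*5^1 * 191^1 * 293^1*937^1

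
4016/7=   4016/7 =573.71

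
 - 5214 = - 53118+47904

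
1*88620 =88620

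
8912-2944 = 5968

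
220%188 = 32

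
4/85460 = 1/21365=0.00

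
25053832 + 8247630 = 33301462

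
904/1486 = 452/743 = 0.61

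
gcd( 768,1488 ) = 48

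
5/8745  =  1/1749=0.00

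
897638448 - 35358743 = 862279705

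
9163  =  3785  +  5378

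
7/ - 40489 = -7/40489= - 0.00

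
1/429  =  1/429 = 0.00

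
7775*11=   85525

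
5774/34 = 169 + 14/17 =169.82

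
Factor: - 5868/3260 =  - 3^2 *5^( - 1)  =  - 9/5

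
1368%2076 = 1368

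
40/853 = 40/853 = 0.05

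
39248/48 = 817 + 2/3 = 817.67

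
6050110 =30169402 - 24119292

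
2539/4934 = 2539/4934 = 0.51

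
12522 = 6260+6262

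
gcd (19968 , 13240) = 8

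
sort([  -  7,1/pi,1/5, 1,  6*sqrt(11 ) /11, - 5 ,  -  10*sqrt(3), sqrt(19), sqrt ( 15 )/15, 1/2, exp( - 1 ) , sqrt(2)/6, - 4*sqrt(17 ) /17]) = [ - 10*sqrt(3 ), - 7, - 5,  -  4*sqrt( 17)/17,1/5,sqrt (2 ) /6, sqrt(15 ) /15,1/pi,exp ( - 1 ) , 1/2 , 1, 6*sqrt ( 11 )/11,sqrt( 19 )]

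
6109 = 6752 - 643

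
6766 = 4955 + 1811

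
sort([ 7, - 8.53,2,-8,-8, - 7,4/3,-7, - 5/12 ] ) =[  -  8.53 , - 8,-8 ,  -  7, - 7, - 5/12,4/3,  2,7]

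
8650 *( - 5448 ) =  - 47125200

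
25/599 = 25/599 = 0.04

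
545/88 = 6 + 17/88 = 6.19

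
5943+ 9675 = 15618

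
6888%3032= 824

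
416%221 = 195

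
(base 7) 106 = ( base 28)1R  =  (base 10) 55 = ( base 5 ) 210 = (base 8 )67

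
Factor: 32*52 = 2^7* 13^1 = 1664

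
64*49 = 3136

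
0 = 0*1500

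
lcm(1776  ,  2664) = 5328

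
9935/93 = 9935/93= 106.83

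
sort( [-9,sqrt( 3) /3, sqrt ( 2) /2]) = [ - 9,sqrt( 3 )/3,  sqrt(2 )/2]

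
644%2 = 0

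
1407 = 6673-5266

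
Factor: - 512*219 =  - 112128= -2^9*3^1*73^1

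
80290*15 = 1204350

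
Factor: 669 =3^1*223^1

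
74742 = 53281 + 21461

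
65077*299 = 19458023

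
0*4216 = 0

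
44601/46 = 969  +  27/46  =  969.59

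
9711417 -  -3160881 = 12872298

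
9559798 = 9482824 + 76974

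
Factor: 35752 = 2^3*41^1*109^1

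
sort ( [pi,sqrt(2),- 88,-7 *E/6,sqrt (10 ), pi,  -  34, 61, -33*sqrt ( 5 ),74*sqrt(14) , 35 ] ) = [- 88, - 33*sqrt( 5), - 34, - 7*E/6,sqrt(2 ),pi,  pi, sqrt( 10 ),35, 61, 74*sqrt(  14 )]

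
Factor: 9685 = 5^1*13^1*149^1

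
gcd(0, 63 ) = 63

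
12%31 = 12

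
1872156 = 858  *2182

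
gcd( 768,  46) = 2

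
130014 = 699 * 186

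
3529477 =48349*73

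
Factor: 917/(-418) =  - 2^( - 1)*7^1 * 11^( - 1 )*19^(-1)*131^1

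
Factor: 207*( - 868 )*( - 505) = 2^2*3^2*5^1*7^1*23^1*31^1*101^1 = 90736380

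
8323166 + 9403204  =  17726370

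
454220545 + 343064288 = 797284833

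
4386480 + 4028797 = 8415277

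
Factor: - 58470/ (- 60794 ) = 29235/30397 = 3^1*5^1*113^( - 1 )*269^( -1)*1949^1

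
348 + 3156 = 3504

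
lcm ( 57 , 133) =399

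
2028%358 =238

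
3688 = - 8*( - 461 )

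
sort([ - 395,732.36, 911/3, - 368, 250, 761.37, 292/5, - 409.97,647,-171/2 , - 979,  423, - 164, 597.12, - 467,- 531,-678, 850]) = [ - 979 ,- 678, - 531, - 467, - 409.97,-395, - 368,- 164, - 171/2, 292/5, 250,911/3, 423, 597.12, 647,732.36,761.37,  850]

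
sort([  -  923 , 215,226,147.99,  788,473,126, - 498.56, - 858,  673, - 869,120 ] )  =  [ - 923, - 869, - 858,-498.56,120,126,147.99,215, 226,  473,  673,  788]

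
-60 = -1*60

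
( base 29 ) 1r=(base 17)35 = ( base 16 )38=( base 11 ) 51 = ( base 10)56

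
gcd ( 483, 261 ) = 3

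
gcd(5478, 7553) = 83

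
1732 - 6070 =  - 4338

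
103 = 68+35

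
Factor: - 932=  - 2^2  *233^1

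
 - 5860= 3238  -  9098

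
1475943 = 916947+558996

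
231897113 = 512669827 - 280772714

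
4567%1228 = 883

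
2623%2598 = 25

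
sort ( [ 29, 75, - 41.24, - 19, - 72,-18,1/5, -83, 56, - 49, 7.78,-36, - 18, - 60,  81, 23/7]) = [ - 83, - 72,- 60, - 49,-41.24, - 36, - 19,-18, - 18, 1/5, 23/7 , 7.78, 29 , 56,75,81]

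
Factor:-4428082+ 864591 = -3563491  =  - 29^1 * 103^1* 1193^1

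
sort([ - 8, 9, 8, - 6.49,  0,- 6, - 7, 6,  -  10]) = [ - 10, - 8, - 7, - 6.49, - 6,0, 6,8, 9]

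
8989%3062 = 2865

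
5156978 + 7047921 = 12204899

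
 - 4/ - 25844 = 1/6461 = 0.00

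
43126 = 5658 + 37468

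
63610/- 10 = -6361/1 = - 6361.00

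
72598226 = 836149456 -763551230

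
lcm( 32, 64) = 64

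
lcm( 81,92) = 7452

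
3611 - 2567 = 1044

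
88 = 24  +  64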